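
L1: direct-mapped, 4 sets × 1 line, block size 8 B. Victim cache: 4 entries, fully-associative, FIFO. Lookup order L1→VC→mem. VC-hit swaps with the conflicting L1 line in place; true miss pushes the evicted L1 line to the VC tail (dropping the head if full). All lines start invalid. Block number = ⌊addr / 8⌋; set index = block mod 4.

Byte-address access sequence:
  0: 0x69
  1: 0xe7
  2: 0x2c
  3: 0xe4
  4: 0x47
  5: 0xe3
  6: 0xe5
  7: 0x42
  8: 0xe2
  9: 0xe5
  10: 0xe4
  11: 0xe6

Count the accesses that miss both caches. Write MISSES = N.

  [0] addr=0x69 blk=13 s=1: MISS | VC []
  [1] addr=0xe7 blk=28 s=0: MISS | VC []
  [2] addr=0x2c blk=5 s=1: MISS | VC [13]
  [3] addr=0xe4 blk=28 s=0: L1-HIT | VC [13]
  [4] addr=0x47 blk=8 s=0: MISS | VC [13, 28]
  [5] addr=0xe3 blk=28 s=0: VC-HIT | VC [13, 8]
  [6] addr=0xe5 blk=28 s=0: L1-HIT | VC [13, 8]
  [7] addr=0x42 blk=8 s=0: VC-HIT | VC [13, 28]
  [8] addr=0xe2 blk=28 s=0: VC-HIT | VC [13, 8]
  [9] addr=0xe5 blk=28 s=0: L1-HIT | VC [13, 8]
  [10] addr=0xe4 blk=28 s=0: L1-HIT | VC [13, 8]
  [11] addr=0xe6 blk=28 s=0: L1-HIT | VC [13, 8]

MISSES = 4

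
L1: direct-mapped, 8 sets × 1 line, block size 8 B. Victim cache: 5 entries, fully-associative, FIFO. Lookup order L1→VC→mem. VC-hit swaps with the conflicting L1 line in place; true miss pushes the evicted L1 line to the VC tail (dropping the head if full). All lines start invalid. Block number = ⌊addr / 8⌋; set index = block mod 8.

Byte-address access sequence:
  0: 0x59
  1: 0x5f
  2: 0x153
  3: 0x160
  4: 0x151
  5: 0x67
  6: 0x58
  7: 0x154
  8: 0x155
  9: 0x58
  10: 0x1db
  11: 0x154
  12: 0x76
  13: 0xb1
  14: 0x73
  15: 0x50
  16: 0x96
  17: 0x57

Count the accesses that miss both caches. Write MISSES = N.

MISSES = 9

  [0] addr=0x59 blk=11 s=3: MISS | VC []
  [1] addr=0x5f blk=11 s=3: L1-HIT | VC []
  [2] addr=0x153 blk=42 s=2: MISS | VC []
  [3] addr=0x160 blk=44 s=4: MISS | VC []
  [4] addr=0x151 blk=42 s=2: L1-HIT | VC []
  [5] addr=0x67 blk=12 s=4: MISS | VC [44]
  [6] addr=0x58 blk=11 s=3: L1-HIT | VC [44]
  [7] addr=0x154 blk=42 s=2: L1-HIT | VC [44]
  [8] addr=0x155 blk=42 s=2: L1-HIT | VC [44]
  [9] addr=0x58 blk=11 s=3: L1-HIT | VC [44]
  [10] addr=0x1db blk=59 s=3: MISS | VC [44, 11]
  [11] addr=0x154 blk=42 s=2: L1-HIT | VC [44, 11]
  [12] addr=0x76 blk=14 s=6: MISS | VC [44, 11]
  [13] addr=0xb1 blk=22 s=6: MISS | VC [44, 11, 14]
  [14] addr=0x73 blk=14 s=6: VC-HIT | VC [44, 11, 22]
  [15] addr=0x50 blk=10 s=2: MISS | VC [44, 11, 22, 42]
  [16] addr=0x96 blk=18 s=2: MISS | VC [44, 11, 22, 42, 10]
  [17] addr=0x57 blk=10 s=2: VC-HIT | VC [44, 11, 22, 42, 18]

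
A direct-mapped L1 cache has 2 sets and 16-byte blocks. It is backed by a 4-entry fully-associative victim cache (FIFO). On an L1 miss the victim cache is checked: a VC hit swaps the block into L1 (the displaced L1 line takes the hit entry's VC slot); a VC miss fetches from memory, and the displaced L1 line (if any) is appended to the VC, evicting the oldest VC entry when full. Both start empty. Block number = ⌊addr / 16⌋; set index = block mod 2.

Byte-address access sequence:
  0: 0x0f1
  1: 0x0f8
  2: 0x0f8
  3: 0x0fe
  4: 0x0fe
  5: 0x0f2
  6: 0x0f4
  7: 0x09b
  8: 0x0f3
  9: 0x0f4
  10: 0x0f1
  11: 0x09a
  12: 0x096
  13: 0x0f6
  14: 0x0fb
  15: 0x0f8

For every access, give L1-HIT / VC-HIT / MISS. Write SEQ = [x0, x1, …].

#0 0xf1→b15/s1 MISS; vc=[]
#1 0xf8→b15/s1 L1-HIT; vc=[]
#2 0xf8→b15/s1 L1-HIT; vc=[]
#3 0xfe→b15/s1 L1-HIT; vc=[]
#4 0xfe→b15/s1 L1-HIT; vc=[]
#5 0xf2→b15/s1 L1-HIT; vc=[]
#6 0xf4→b15/s1 L1-HIT; vc=[]
#7 0x9b→b9/s1 MISS; vc=[15]
#8 0xf3→b15/s1 VC-HIT; vc=[9]
#9 0xf4→b15/s1 L1-HIT; vc=[9]
#10 0xf1→b15/s1 L1-HIT; vc=[9]
#11 0x9a→b9/s1 VC-HIT; vc=[15]
#12 0x96→b9/s1 L1-HIT; vc=[15]
#13 0xf6→b15/s1 VC-HIT; vc=[9]
#14 0xfb→b15/s1 L1-HIT; vc=[9]
#15 0xf8→b15/s1 L1-HIT; vc=[9]

SEQ = [MISS, L1-HIT, L1-HIT, L1-HIT, L1-HIT, L1-HIT, L1-HIT, MISS, VC-HIT, L1-HIT, L1-HIT, VC-HIT, L1-HIT, VC-HIT, L1-HIT, L1-HIT]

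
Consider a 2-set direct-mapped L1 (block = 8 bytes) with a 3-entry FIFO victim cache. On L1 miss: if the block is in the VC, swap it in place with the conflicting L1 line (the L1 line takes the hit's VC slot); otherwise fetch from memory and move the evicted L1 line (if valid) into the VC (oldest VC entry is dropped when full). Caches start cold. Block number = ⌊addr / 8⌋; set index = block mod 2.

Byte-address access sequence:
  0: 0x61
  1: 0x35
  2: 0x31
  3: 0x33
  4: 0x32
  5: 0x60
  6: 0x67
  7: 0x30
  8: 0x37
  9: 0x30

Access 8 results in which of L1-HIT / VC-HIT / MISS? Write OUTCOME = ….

OUTCOME = L1-HIT

  [0] addr=0x61 blk=12 s=0: MISS | VC []
  [1] addr=0x35 blk=6 s=0: MISS | VC [12]
  [2] addr=0x31 blk=6 s=0: L1-HIT | VC [12]
  [3] addr=0x33 blk=6 s=0: L1-HIT | VC [12]
  [4] addr=0x32 blk=6 s=0: L1-HIT | VC [12]
  [5] addr=0x60 blk=12 s=0: VC-HIT | VC [6]
  [6] addr=0x67 blk=12 s=0: L1-HIT | VC [6]
  [7] addr=0x30 blk=6 s=0: VC-HIT | VC [12]
  [8] addr=0x37 blk=6 s=0: L1-HIT | VC [12]
  [9] addr=0x30 blk=6 s=0: L1-HIT | VC [12]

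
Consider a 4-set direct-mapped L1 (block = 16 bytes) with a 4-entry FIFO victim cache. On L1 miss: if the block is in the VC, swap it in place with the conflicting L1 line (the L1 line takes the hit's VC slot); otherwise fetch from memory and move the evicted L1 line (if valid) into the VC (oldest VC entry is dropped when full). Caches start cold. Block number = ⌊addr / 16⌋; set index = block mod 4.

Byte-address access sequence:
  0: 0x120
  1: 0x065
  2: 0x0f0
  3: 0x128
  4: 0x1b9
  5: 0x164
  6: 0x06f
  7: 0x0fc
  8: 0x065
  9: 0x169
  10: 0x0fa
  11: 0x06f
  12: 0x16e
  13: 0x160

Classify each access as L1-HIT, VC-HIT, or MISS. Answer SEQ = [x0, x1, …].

0: 0x120 (blk 18, set 2) → MISS  vc=[]
1: 0x65 (blk 6, set 2) → MISS  vc=[18]
2: 0xf0 (blk 15, set 3) → MISS  vc=[18]
3: 0x128 (blk 18, set 2) → VC-HIT  vc=[6]
4: 0x1b9 (blk 27, set 3) → MISS  vc=[6, 15]
5: 0x164 (blk 22, set 2) → MISS  vc=[6, 15, 18]
6: 0x6f (blk 6, set 2) → VC-HIT  vc=[22, 15, 18]
7: 0xfc (blk 15, set 3) → VC-HIT  vc=[22, 27, 18]
8: 0x65 (blk 6, set 2) → L1-HIT  vc=[22, 27, 18]
9: 0x169 (blk 22, set 2) → VC-HIT  vc=[6, 27, 18]
10: 0xfa (blk 15, set 3) → L1-HIT  vc=[6, 27, 18]
11: 0x6f (blk 6, set 2) → VC-HIT  vc=[22, 27, 18]
12: 0x16e (blk 22, set 2) → VC-HIT  vc=[6, 27, 18]
13: 0x160 (blk 22, set 2) → L1-HIT  vc=[6, 27, 18]

SEQ = [MISS, MISS, MISS, VC-HIT, MISS, MISS, VC-HIT, VC-HIT, L1-HIT, VC-HIT, L1-HIT, VC-HIT, VC-HIT, L1-HIT]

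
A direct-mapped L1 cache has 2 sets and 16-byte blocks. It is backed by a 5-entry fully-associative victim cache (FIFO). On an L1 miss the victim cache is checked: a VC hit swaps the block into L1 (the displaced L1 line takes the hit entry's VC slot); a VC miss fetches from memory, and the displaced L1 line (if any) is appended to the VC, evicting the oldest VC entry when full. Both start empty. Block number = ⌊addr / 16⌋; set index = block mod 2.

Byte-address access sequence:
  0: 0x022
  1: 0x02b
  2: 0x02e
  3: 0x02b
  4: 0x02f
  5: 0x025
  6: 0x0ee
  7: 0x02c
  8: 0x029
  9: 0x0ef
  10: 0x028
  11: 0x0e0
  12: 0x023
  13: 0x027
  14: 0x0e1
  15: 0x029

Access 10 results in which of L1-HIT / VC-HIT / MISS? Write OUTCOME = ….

OUTCOME = VC-HIT

#0 0x22→b2/s0 MISS; vc=[]
#1 0x2b→b2/s0 L1-HIT; vc=[]
#2 0x2e→b2/s0 L1-HIT; vc=[]
#3 0x2b→b2/s0 L1-HIT; vc=[]
#4 0x2f→b2/s0 L1-HIT; vc=[]
#5 0x25→b2/s0 L1-HIT; vc=[]
#6 0xee→b14/s0 MISS; vc=[2]
#7 0x2c→b2/s0 VC-HIT; vc=[14]
#8 0x29→b2/s0 L1-HIT; vc=[14]
#9 0xef→b14/s0 VC-HIT; vc=[2]
#10 0x28→b2/s0 VC-HIT; vc=[14]
#11 0xe0→b14/s0 VC-HIT; vc=[2]
#12 0x23→b2/s0 VC-HIT; vc=[14]
#13 0x27→b2/s0 L1-HIT; vc=[14]
#14 0xe1→b14/s0 VC-HIT; vc=[2]
#15 0x29→b2/s0 VC-HIT; vc=[14]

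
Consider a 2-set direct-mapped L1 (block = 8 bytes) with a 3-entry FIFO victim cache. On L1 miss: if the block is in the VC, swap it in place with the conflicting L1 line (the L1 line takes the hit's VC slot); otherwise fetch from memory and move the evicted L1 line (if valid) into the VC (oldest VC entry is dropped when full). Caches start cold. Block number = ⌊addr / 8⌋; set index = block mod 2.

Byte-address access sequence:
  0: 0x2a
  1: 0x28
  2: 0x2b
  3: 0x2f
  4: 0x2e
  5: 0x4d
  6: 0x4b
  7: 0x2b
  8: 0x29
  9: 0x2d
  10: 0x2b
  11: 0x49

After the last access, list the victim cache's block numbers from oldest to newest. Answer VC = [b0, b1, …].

VC = [5]

  [0] addr=0x2a blk=5 s=1: MISS | VC []
  [1] addr=0x28 blk=5 s=1: L1-HIT | VC []
  [2] addr=0x2b blk=5 s=1: L1-HIT | VC []
  [3] addr=0x2f blk=5 s=1: L1-HIT | VC []
  [4] addr=0x2e blk=5 s=1: L1-HIT | VC []
  [5] addr=0x4d blk=9 s=1: MISS | VC [5]
  [6] addr=0x4b blk=9 s=1: L1-HIT | VC [5]
  [7] addr=0x2b blk=5 s=1: VC-HIT | VC [9]
  [8] addr=0x29 blk=5 s=1: L1-HIT | VC [9]
  [9] addr=0x2d blk=5 s=1: L1-HIT | VC [9]
  [10] addr=0x2b blk=5 s=1: L1-HIT | VC [9]
  [11] addr=0x49 blk=9 s=1: VC-HIT | VC [5]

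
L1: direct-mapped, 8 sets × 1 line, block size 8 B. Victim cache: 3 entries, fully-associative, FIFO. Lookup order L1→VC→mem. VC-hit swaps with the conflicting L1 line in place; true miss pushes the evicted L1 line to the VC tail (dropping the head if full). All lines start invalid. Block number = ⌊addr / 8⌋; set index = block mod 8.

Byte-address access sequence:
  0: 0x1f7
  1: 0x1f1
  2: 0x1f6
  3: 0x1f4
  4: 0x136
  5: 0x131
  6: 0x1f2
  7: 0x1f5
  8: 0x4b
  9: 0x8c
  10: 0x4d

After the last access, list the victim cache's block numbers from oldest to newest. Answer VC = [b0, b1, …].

VC = [38, 17]

#0 0x1f7→b62/s6 MISS; vc=[]
#1 0x1f1→b62/s6 L1-HIT; vc=[]
#2 0x1f6→b62/s6 L1-HIT; vc=[]
#3 0x1f4→b62/s6 L1-HIT; vc=[]
#4 0x136→b38/s6 MISS; vc=[62]
#5 0x131→b38/s6 L1-HIT; vc=[62]
#6 0x1f2→b62/s6 VC-HIT; vc=[38]
#7 0x1f5→b62/s6 L1-HIT; vc=[38]
#8 0x4b→b9/s1 MISS; vc=[38]
#9 0x8c→b17/s1 MISS; vc=[38,9]
#10 0x4d→b9/s1 VC-HIT; vc=[38,17]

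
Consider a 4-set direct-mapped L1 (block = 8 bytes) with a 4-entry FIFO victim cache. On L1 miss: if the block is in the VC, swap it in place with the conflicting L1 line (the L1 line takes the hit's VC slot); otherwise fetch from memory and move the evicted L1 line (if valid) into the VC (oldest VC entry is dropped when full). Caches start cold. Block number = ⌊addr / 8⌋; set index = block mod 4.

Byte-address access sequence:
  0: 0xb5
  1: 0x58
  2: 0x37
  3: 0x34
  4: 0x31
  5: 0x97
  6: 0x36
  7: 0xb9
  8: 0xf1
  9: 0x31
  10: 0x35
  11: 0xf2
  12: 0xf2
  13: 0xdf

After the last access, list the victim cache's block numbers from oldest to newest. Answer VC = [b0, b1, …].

VC = [18, 11, 6, 23]

0: 0xb5 (blk 22, set 2) → MISS  vc=[]
1: 0x58 (blk 11, set 3) → MISS  vc=[]
2: 0x37 (blk 6, set 2) → MISS  vc=[22]
3: 0x34 (blk 6, set 2) → L1-HIT  vc=[22]
4: 0x31 (blk 6, set 2) → L1-HIT  vc=[22]
5: 0x97 (blk 18, set 2) → MISS  vc=[22, 6]
6: 0x36 (blk 6, set 2) → VC-HIT  vc=[22, 18]
7: 0xb9 (blk 23, set 3) → MISS  vc=[22, 18, 11]
8: 0xf1 (blk 30, set 2) → MISS  vc=[22, 18, 11, 6]
9: 0x31 (blk 6, set 2) → VC-HIT  vc=[22, 18, 11, 30]
10: 0x35 (blk 6, set 2) → L1-HIT  vc=[22, 18, 11, 30]
11: 0xf2 (blk 30, set 2) → VC-HIT  vc=[22, 18, 11, 6]
12: 0xf2 (blk 30, set 2) → L1-HIT  vc=[22, 18, 11, 6]
13: 0xdf (blk 27, set 3) → MISS  vc=[18, 11, 6, 23]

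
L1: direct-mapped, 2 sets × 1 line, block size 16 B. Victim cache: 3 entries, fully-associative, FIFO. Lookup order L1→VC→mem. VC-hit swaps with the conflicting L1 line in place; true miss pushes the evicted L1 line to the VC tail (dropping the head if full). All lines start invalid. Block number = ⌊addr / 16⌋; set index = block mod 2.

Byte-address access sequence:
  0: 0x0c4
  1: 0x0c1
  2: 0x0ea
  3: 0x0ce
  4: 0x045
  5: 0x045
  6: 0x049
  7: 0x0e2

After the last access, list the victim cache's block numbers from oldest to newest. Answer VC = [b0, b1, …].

VC = [4, 12]

#0 0xc4→b12/s0 MISS; vc=[]
#1 0xc1→b12/s0 L1-HIT; vc=[]
#2 0xea→b14/s0 MISS; vc=[12]
#3 0xce→b12/s0 VC-HIT; vc=[14]
#4 0x45→b4/s0 MISS; vc=[14,12]
#5 0x45→b4/s0 L1-HIT; vc=[14,12]
#6 0x49→b4/s0 L1-HIT; vc=[14,12]
#7 0xe2→b14/s0 VC-HIT; vc=[4,12]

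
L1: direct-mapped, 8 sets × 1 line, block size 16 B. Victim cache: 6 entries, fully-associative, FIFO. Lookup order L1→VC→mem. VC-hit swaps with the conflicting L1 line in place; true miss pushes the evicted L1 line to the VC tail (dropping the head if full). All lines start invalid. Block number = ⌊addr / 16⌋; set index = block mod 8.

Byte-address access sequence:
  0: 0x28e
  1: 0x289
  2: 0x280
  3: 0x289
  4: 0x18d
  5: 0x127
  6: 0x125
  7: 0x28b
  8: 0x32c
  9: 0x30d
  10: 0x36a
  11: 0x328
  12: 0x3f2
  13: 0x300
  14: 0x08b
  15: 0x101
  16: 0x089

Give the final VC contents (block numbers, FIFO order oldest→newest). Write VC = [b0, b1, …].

0: 0x28e (blk 40, set 0) → MISS  vc=[]
1: 0x289 (blk 40, set 0) → L1-HIT  vc=[]
2: 0x280 (blk 40, set 0) → L1-HIT  vc=[]
3: 0x289 (blk 40, set 0) → L1-HIT  vc=[]
4: 0x18d (blk 24, set 0) → MISS  vc=[40]
5: 0x127 (blk 18, set 2) → MISS  vc=[40]
6: 0x125 (blk 18, set 2) → L1-HIT  vc=[40]
7: 0x28b (blk 40, set 0) → VC-HIT  vc=[24]
8: 0x32c (blk 50, set 2) → MISS  vc=[24, 18]
9: 0x30d (blk 48, set 0) → MISS  vc=[24, 18, 40]
10: 0x36a (blk 54, set 6) → MISS  vc=[24, 18, 40]
11: 0x328 (blk 50, set 2) → L1-HIT  vc=[24, 18, 40]
12: 0x3f2 (blk 63, set 7) → MISS  vc=[24, 18, 40]
13: 0x300 (blk 48, set 0) → L1-HIT  vc=[24, 18, 40]
14: 0x8b (blk 8, set 0) → MISS  vc=[24, 18, 40, 48]
15: 0x101 (blk 16, set 0) → MISS  vc=[24, 18, 40, 48, 8]
16: 0x89 (blk 8, set 0) → VC-HIT  vc=[24, 18, 40, 48, 16]

VC = [24, 18, 40, 48, 16]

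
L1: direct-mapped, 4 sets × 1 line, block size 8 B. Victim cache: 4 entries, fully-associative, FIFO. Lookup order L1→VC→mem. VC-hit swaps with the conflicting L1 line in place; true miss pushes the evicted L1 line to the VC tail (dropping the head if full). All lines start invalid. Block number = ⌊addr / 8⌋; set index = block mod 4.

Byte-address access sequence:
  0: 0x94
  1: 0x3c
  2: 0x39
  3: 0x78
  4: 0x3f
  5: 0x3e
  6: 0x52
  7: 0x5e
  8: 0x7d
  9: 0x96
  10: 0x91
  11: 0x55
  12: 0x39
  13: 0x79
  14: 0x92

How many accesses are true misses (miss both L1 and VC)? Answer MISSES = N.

0: 0x94 (blk 18, set 2) → MISS  vc=[]
1: 0x3c (blk 7, set 3) → MISS  vc=[]
2: 0x39 (blk 7, set 3) → L1-HIT  vc=[]
3: 0x78 (blk 15, set 3) → MISS  vc=[7]
4: 0x3f (blk 7, set 3) → VC-HIT  vc=[15]
5: 0x3e (blk 7, set 3) → L1-HIT  vc=[15]
6: 0x52 (blk 10, set 2) → MISS  vc=[15, 18]
7: 0x5e (blk 11, set 3) → MISS  vc=[15, 18, 7]
8: 0x7d (blk 15, set 3) → VC-HIT  vc=[11, 18, 7]
9: 0x96 (blk 18, set 2) → VC-HIT  vc=[11, 10, 7]
10: 0x91 (blk 18, set 2) → L1-HIT  vc=[11, 10, 7]
11: 0x55 (blk 10, set 2) → VC-HIT  vc=[11, 18, 7]
12: 0x39 (blk 7, set 3) → VC-HIT  vc=[11, 18, 15]
13: 0x79 (blk 15, set 3) → VC-HIT  vc=[11, 18, 7]
14: 0x92 (blk 18, set 2) → VC-HIT  vc=[11, 10, 7]

MISSES = 5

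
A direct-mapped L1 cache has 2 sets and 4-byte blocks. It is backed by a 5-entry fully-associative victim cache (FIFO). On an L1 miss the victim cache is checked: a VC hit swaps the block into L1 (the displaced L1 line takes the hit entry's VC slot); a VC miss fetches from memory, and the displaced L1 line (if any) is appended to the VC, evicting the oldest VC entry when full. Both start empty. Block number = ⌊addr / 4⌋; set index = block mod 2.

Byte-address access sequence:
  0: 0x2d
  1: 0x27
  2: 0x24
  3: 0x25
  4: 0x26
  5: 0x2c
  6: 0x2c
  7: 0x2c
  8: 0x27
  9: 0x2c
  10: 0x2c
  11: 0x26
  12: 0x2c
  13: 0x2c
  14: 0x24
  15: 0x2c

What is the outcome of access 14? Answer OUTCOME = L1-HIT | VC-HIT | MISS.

#0 0x2d→b11/s1 MISS; vc=[]
#1 0x27→b9/s1 MISS; vc=[11]
#2 0x24→b9/s1 L1-HIT; vc=[11]
#3 0x25→b9/s1 L1-HIT; vc=[11]
#4 0x26→b9/s1 L1-HIT; vc=[11]
#5 0x2c→b11/s1 VC-HIT; vc=[9]
#6 0x2c→b11/s1 L1-HIT; vc=[9]
#7 0x2c→b11/s1 L1-HIT; vc=[9]
#8 0x27→b9/s1 VC-HIT; vc=[11]
#9 0x2c→b11/s1 VC-HIT; vc=[9]
#10 0x2c→b11/s1 L1-HIT; vc=[9]
#11 0x26→b9/s1 VC-HIT; vc=[11]
#12 0x2c→b11/s1 VC-HIT; vc=[9]
#13 0x2c→b11/s1 L1-HIT; vc=[9]
#14 0x24→b9/s1 VC-HIT; vc=[11]
#15 0x2c→b11/s1 VC-HIT; vc=[9]

OUTCOME = VC-HIT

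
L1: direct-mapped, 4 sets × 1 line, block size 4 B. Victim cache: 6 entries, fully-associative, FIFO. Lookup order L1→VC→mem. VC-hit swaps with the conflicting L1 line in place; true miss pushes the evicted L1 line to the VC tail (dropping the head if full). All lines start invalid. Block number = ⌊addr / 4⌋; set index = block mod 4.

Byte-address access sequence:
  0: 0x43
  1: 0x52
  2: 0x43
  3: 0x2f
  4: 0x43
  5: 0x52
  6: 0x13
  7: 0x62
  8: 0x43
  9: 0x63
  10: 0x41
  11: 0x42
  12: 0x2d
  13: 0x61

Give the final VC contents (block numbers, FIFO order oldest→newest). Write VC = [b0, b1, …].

VC = [16, 20, 4]

  [0] addr=0x43 blk=16 s=0: MISS | VC []
  [1] addr=0x52 blk=20 s=0: MISS | VC [16]
  [2] addr=0x43 blk=16 s=0: VC-HIT | VC [20]
  [3] addr=0x2f blk=11 s=3: MISS | VC [20]
  [4] addr=0x43 blk=16 s=0: L1-HIT | VC [20]
  [5] addr=0x52 blk=20 s=0: VC-HIT | VC [16]
  [6] addr=0x13 blk=4 s=0: MISS | VC [16, 20]
  [7] addr=0x62 blk=24 s=0: MISS | VC [16, 20, 4]
  [8] addr=0x43 blk=16 s=0: VC-HIT | VC [24, 20, 4]
  [9] addr=0x63 blk=24 s=0: VC-HIT | VC [16, 20, 4]
  [10] addr=0x41 blk=16 s=0: VC-HIT | VC [24, 20, 4]
  [11] addr=0x42 blk=16 s=0: L1-HIT | VC [24, 20, 4]
  [12] addr=0x2d blk=11 s=3: L1-HIT | VC [24, 20, 4]
  [13] addr=0x61 blk=24 s=0: VC-HIT | VC [16, 20, 4]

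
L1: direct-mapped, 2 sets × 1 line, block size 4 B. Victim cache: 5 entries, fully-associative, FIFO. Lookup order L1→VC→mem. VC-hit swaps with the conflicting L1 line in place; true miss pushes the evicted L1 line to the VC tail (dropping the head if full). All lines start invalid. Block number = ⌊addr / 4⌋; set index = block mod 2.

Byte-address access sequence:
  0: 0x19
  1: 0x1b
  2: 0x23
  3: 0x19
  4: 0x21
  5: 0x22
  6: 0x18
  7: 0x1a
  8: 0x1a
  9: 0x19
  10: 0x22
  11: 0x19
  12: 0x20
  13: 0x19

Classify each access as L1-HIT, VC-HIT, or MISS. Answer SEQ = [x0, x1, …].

0: 0x19 (blk 6, set 0) → MISS  vc=[]
1: 0x1b (blk 6, set 0) → L1-HIT  vc=[]
2: 0x23 (blk 8, set 0) → MISS  vc=[6]
3: 0x19 (blk 6, set 0) → VC-HIT  vc=[8]
4: 0x21 (blk 8, set 0) → VC-HIT  vc=[6]
5: 0x22 (blk 8, set 0) → L1-HIT  vc=[6]
6: 0x18 (blk 6, set 0) → VC-HIT  vc=[8]
7: 0x1a (blk 6, set 0) → L1-HIT  vc=[8]
8: 0x1a (blk 6, set 0) → L1-HIT  vc=[8]
9: 0x19 (blk 6, set 0) → L1-HIT  vc=[8]
10: 0x22 (blk 8, set 0) → VC-HIT  vc=[6]
11: 0x19 (blk 6, set 0) → VC-HIT  vc=[8]
12: 0x20 (blk 8, set 0) → VC-HIT  vc=[6]
13: 0x19 (blk 6, set 0) → VC-HIT  vc=[8]

SEQ = [MISS, L1-HIT, MISS, VC-HIT, VC-HIT, L1-HIT, VC-HIT, L1-HIT, L1-HIT, L1-HIT, VC-HIT, VC-HIT, VC-HIT, VC-HIT]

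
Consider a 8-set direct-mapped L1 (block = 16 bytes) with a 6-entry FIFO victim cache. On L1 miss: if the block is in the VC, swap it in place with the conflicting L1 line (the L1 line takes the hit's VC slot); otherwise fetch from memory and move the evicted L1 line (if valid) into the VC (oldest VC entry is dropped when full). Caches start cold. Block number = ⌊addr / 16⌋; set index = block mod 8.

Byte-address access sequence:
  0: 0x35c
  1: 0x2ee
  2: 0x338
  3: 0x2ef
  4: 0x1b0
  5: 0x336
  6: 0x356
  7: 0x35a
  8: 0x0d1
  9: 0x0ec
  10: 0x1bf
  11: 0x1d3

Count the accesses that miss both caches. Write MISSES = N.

  [0] addr=0x35c blk=53 s=5: MISS | VC []
  [1] addr=0x2ee blk=46 s=6: MISS | VC []
  [2] addr=0x338 blk=51 s=3: MISS | VC []
  [3] addr=0x2ef blk=46 s=6: L1-HIT | VC []
  [4] addr=0x1b0 blk=27 s=3: MISS | VC [51]
  [5] addr=0x336 blk=51 s=3: VC-HIT | VC [27]
  [6] addr=0x356 blk=53 s=5: L1-HIT | VC [27]
  [7] addr=0x35a blk=53 s=5: L1-HIT | VC [27]
  [8] addr=0xd1 blk=13 s=5: MISS | VC [27, 53]
  [9] addr=0xec blk=14 s=6: MISS | VC [27, 53, 46]
  [10] addr=0x1bf blk=27 s=3: VC-HIT | VC [51, 53, 46]
  [11] addr=0x1d3 blk=29 s=5: MISS | VC [51, 53, 46, 13]

MISSES = 7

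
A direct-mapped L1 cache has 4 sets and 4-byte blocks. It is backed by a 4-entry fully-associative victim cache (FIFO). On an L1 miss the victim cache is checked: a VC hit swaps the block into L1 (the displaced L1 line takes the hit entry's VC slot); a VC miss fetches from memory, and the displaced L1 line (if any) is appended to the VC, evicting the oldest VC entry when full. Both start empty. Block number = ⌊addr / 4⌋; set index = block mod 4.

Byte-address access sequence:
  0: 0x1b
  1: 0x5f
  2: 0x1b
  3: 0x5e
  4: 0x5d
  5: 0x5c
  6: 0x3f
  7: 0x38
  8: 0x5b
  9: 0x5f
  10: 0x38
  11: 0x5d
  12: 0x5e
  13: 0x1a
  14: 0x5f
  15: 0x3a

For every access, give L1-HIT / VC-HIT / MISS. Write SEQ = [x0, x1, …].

0: 0x1b (blk 6, set 2) → MISS  vc=[]
1: 0x5f (blk 23, set 3) → MISS  vc=[]
2: 0x1b (blk 6, set 2) → L1-HIT  vc=[]
3: 0x5e (blk 23, set 3) → L1-HIT  vc=[]
4: 0x5d (blk 23, set 3) → L1-HIT  vc=[]
5: 0x5c (blk 23, set 3) → L1-HIT  vc=[]
6: 0x3f (blk 15, set 3) → MISS  vc=[23]
7: 0x38 (blk 14, set 2) → MISS  vc=[23, 6]
8: 0x5b (blk 22, set 2) → MISS  vc=[23, 6, 14]
9: 0x5f (blk 23, set 3) → VC-HIT  vc=[15, 6, 14]
10: 0x38 (blk 14, set 2) → VC-HIT  vc=[15, 6, 22]
11: 0x5d (blk 23, set 3) → L1-HIT  vc=[15, 6, 22]
12: 0x5e (blk 23, set 3) → L1-HIT  vc=[15, 6, 22]
13: 0x1a (blk 6, set 2) → VC-HIT  vc=[15, 14, 22]
14: 0x5f (blk 23, set 3) → L1-HIT  vc=[15, 14, 22]
15: 0x3a (blk 14, set 2) → VC-HIT  vc=[15, 6, 22]

SEQ = [MISS, MISS, L1-HIT, L1-HIT, L1-HIT, L1-HIT, MISS, MISS, MISS, VC-HIT, VC-HIT, L1-HIT, L1-HIT, VC-HIT, L1-HIT, VC-HIT]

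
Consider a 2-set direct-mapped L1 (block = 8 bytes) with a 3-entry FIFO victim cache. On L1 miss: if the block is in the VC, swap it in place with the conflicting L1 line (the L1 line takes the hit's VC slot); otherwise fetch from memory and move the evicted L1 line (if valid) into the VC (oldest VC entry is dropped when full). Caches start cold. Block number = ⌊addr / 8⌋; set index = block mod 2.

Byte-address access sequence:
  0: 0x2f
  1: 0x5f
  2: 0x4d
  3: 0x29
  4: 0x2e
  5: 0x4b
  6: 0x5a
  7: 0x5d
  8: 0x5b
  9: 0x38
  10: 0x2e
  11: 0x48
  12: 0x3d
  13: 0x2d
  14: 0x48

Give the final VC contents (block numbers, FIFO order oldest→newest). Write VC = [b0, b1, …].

VC = [5, 7, 11]

#0 0x2f→b5/s1 MISS; vc=[]
#1 0x5f→b11/s1 MISS; vc=[5]
#2 0x4d→b9/s1 MISS; vc=[5,11]
#3 0x29→b5/s1 VC-HIT; vc=[9,11]
#4 0x2e→b5/s1 L1-HIT; vc=[9,11]
#5 0x4b→b9/s1 VC-HIT; vc=[5,11]
#6 0x5a→b11/s1 VC-HIT; vc=[5,9]
#7 0x5d→b11/s1 L1-HIT; vc=[5,9]
#8 0x5b→b11/s1 L1-HIT; vc=[5,9]
#9 0x38→b7/s1 MISS; vc=[5,9,11]
#10 0x2e→b5/s1 VC-HIT; vc=[7,9,11]
#11 0x48→b9/s1 VC-HIT; vc=[7,5,11]
#12 0x3d→b7/s1 VC-HIT; vc=[9,5,11]
#13 0x2d→b5/s1 VC-HIT; vc=[9,7,11]
#14 0x48→b9/s1 VC-HIT; vc=[5,7,11]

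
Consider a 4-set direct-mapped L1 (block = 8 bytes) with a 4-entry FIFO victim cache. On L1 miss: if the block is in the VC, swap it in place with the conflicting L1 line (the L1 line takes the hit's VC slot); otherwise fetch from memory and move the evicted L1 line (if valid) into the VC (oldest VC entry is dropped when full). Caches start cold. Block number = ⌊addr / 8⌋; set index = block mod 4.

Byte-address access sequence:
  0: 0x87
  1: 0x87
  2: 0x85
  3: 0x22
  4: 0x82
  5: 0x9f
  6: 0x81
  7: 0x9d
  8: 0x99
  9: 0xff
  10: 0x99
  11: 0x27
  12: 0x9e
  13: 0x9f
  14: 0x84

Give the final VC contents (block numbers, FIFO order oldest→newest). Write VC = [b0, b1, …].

#0 0x87→b16/s0 MISS; vc=[]
#1 0x87→b16/s0 L1-HIT; vc=[]
#2 0x85→b16/s0 L1-HIT; vc=[]
#3 0x22→b4/s0 MISS; vc=[16]
#4 0x82→b16/s0 VC-HIT; vc=[4]
#5 0x9f→b19/s3 MISS; vc=[4]
#6 0x81→b16/s0 L1-HIT; vc=[4]
#7 0x9d→b19/s3 L1-HIT; vc=[4]
#8 0x99→b19/s3 L1-HIT; vc=[4]
#9 0xff→b31/s3 MISS; vc=[4,19]
#10 0x99→b19/s3 VC-HIT; vc=[4,31]
#11 0x27→b4/s0 VC-HIT; vc=[16,31]
#12 0x9e→b19/s3 L1-HIT; vc=[16,31]
#13 0x9f→b19/s3 L1-HIT; vc=[16,31]
#14 0x84→b16/s0 VC-HIT; vc=[4,31]

VC = [4, 31]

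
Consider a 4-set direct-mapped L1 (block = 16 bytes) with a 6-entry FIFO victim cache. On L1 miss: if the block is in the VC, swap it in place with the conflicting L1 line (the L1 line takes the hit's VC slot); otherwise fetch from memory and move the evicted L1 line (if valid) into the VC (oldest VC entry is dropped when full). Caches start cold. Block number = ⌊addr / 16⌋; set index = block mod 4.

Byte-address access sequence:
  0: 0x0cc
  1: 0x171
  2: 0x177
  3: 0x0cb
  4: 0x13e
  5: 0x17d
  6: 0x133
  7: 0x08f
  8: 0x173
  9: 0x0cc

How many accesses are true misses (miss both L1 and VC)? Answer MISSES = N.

#0 0xcc→b12/s0 MISS; vc=[]
#1 0x171→b23/s3 MISS; vc=[]
#2 0x177→b23/s3 L1-HIT; vc=[]
#3 0xcb→b12/s0 L1-HIT; vc=[]
#4 0x13e→b19/s3 MISS; vc=[23]
#5 0x17d→b23/s3 VC-HIT; vc=[19]
#6 0x133→b19/s3 VC-HIT; vc=[23]
#7 0x8f→b8/s0 MISS; vc=[23,12]
#8 0x173→b23/s3 VC-HIT; vc=[19,12]
#9 0xcc→b12/s0 VC-HIT; vc=[19,8]

MISSES = 4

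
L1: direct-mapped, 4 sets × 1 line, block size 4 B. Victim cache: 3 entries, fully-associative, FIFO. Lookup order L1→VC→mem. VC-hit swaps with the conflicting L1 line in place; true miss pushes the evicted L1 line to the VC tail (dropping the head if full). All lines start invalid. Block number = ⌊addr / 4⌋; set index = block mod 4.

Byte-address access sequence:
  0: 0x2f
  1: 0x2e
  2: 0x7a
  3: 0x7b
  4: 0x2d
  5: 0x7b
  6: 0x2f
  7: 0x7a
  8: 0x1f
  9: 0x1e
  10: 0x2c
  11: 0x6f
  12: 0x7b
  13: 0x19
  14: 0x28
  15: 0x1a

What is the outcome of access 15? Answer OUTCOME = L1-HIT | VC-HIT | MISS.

#0 0x2f→b11/s3 MISS; vc=[]
#1 0x2e→b11/s3 L1-HIT; vc=[]
#2 0x7a→b30/s2 MISS; vc=[]
#3 0x7b→b30/s2 L1-HIT; vc=[]
#4 0x2d→b11/s3 L1-HIT; vc=[]
#5 0x7b→b30/s2 L1-HIT; vc=[]
#6 0x2f→b11/s3 L1-HIT; vc=[]
#7 0x7a→b30/s2 L1-HIT; vc=[]
#8 0x1f→b7/s3 MISS; vc=[11]
#9 0x1e→b7/s3 L1-HIT; vc=[11]
#10 0x2c→b11/s3 VC-HIT; vc=[7]
#11 0x6f→b27/s3 MISS; vc=[7,11]
#12 0x7b→b30/s2 L1-HIT; vc=[7,11]
#13 0x19→b6/s2 MISS; vc=[7,11,30]
#14 0x28→b10/s2 MISS; vc=[11,30,6]
#15 0x1a→b6/s2 VC-HIT; vc=[11,30,10]

OUTCOME = VC-HIT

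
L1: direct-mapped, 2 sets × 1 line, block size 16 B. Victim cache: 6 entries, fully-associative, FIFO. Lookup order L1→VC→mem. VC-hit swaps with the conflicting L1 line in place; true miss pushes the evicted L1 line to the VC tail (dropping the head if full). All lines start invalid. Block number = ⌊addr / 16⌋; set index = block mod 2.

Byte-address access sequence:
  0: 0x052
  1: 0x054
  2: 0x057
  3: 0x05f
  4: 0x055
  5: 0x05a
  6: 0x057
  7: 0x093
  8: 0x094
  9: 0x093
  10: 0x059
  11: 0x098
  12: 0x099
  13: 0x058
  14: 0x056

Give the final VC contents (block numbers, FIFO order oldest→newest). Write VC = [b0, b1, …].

  [0] addr=0x52 blk=5 s=1: MISS | VC []
  [1] addr=0x54 blk=5 s=1: L1-HIT | VC []
  [2] addr=0x57 blk=5 s=1: L1-HIT | VC []
  [3] addr=0x5f blk=5 s=1: L1-HIT | VC []
  [4] addr=0x55 blk=5 s=1: L1-HIT | VC []
  [5] addr=0x5a blk=5 s=1: L1-HIT | VC []
  [6] addr=0x57 blk=5 s=1: L1-HIT | VC []
  [7] addr=0x93 blk=9 s=1: MISS | VC [5]
  [8] addr=0x94 blk=9 s=1: L1-HIT | VC [5]
  [9] addr=0x93 blk=9 s=1: L1-HIT | VC [5]
  [10] addr=0x59 blk=5 s=1: VC-HIT | VC [9]
  [11] addr=0x98 blk=9 s=1: VC-HIT | VC [5]
  [12] addr=0x99 blk=9 s=1: L1-HIT | VC [5]
  [13] addr=0x58 blk=5 s=1: VC-HIT | VC [9]
  [14] addr=0x56 blk=5 s=1: L1-HIT | VC [9]

VC = [9]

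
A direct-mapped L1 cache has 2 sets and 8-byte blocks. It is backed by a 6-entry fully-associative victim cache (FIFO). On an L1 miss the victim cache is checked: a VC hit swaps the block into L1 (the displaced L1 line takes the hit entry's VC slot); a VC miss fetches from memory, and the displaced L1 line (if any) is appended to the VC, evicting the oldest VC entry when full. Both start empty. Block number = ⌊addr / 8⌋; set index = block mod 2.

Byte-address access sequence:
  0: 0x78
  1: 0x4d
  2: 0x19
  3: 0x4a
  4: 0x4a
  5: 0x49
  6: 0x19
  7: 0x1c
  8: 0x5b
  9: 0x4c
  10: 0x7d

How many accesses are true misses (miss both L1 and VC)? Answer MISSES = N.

0: 0x78 (blk 15, set 1) → MISS  vc=[]
1: 0x4d (blk 9, set 1) → MISS  vc=[15]
2: 0x19 (blk 3, set 1) → MISS  vc=[15, 9]
3: 0x4a (blk 9, set 1) → VC-HIT  vc=[15, 3]
4: 0x4a (blk 9, set 1) → L1-HIT  vc=[15, 3]
5: 0x49 (blk 9, set 1) → L1-HIT  vc=[15, 3]
6: 0x19 (blk 3, set 1) → VC-HIT  vc=[15, 9]
7: 0x1c (blk 3, set 1) → L1-HIT  vc=[15, 9]
8: 0x5b (blk 11, set 1) → MISS  vc=[15, 9, 3]
9: 0x4c (blk 9, set 1) → VC-HIT  vc=[15, 11, 3]
10: 0x7d (blk 15, set 1) → VC-HIT  vc=[9, 11, 3]

MISSES = 4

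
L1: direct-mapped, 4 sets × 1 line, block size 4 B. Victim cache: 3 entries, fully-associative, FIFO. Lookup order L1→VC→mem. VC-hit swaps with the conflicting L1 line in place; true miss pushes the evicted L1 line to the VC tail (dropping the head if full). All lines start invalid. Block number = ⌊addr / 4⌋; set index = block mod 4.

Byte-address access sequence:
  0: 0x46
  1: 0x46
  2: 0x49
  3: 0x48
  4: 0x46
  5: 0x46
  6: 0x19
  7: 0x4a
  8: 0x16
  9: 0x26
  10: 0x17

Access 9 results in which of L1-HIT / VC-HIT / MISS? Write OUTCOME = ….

0: 0x46 (blk 17, set 1) → MISS  vc=[]
1: 0x46 (blk 17, set 1) → L1-HIT  vc=[]
2: 0x49 (blk 18, set 2) → MISS  vc=[]
3: 0x48 (blk 18, set 2) → L1-HIT  vc=[]
4: 0x46 (blk 17, set 1) → L1-HIT  vc=[]
5: 0x46 (blk 17, set 1) → L1-HIT  vc=[]
6: 0x19 (blk 6, set 2) → MISS  vc=[18]
7: 0x4a (blk 18, set 2) → VC-HIT  vc=[6]
8: 0x16 (blk 5, set 1) → MISS  vc=[6, 17]
9: 0x26 (blk 9, set 1) → MISS  vc=[6, 17, 5]
10: 0x17 (blk 5, set 1) → VC-HIT  vc=[6, 17, 9]

OUTCOME = MISS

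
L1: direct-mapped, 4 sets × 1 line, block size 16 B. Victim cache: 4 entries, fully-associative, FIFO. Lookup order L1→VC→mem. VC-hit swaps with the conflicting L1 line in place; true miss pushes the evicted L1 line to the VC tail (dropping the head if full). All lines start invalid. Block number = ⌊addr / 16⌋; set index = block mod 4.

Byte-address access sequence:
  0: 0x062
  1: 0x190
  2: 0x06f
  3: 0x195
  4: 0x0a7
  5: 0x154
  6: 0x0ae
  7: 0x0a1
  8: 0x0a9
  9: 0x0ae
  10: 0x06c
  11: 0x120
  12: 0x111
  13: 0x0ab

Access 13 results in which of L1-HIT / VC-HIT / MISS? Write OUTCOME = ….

OUTCOME = VC-HIT

#0 0x62→b6/s2 MISS; vc=[]
#1 0x190→b25/s1 MISS; vc=[]
#2 0x6f→b6/s2 L1-HIT; vc=[]
#3 0x195→b25/s1 L1-HIT; vc=[]
#4 0xa7→b10/s2 MISS; vc=[6]
#5 0x154→b21/s1 MISS; vc=[6,25]
#6 0xae→b10/s2 L1-HIT; vc=[6,25]
#7 0xa1→b10/s2 L1-HIT; vc=[6,25]
#8 0xa9→b10/s2 L1-HIT; vc=[6,25]
#9 0xae→b10/s2 L1-HIT; vc=[6,25]
#10 0x6c→b6/s2 VC-HIT; vc=[10,25]
#11 0x120→b18/s2 MISS; vc=[10,25,6]
#12 0x111→b17/s1 MISS; vc=[10,25,6,21]
#13 0xab→b10/s2 VC-HIT; vc=[18,25,6,21]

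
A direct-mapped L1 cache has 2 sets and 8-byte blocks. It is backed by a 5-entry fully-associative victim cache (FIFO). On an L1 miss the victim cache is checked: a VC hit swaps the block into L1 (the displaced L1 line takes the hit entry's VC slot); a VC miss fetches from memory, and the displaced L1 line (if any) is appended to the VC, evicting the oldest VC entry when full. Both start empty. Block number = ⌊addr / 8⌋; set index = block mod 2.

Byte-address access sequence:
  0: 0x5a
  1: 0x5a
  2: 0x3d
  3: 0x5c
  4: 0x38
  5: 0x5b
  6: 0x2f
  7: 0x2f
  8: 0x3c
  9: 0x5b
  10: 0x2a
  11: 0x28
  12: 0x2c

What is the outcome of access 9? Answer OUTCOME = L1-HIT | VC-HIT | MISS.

#0 0x5a→b11/s1 MISS; vc=[]
#1 0x5a→b11/s1 L1-HIT; vc=[]
#2 0x3d→b7/s1 MISS; vc=[11]
#3 0x5c→b11/s1 VC-HIT; vc=[7]
#4 0x38→b7/s1 VC-HIT; vc=[11]
#5 0x5b→b11/s1 VC-HIT; vc=[7]
#6 0x2f→b5/s1 MISS; vc=[7,11]
#7 0x2f→b5/s1 L1-HIT; vc=[7,11]
#8 0x3c→b7/s1 VC-HIT; vc=[5,11]
#9 0x5b→b11/s1 VC-HIT; vc=[5,7]
#10 0x2a→b5/s1 VC-HIT; vc=[11,7]
#11 0x28→b5/s1 L1-HIT; vc=[11,7]
#12 0x2c→b5/s1 L1-HIT; vc=[11,7]

OUTCOME = VC-HIT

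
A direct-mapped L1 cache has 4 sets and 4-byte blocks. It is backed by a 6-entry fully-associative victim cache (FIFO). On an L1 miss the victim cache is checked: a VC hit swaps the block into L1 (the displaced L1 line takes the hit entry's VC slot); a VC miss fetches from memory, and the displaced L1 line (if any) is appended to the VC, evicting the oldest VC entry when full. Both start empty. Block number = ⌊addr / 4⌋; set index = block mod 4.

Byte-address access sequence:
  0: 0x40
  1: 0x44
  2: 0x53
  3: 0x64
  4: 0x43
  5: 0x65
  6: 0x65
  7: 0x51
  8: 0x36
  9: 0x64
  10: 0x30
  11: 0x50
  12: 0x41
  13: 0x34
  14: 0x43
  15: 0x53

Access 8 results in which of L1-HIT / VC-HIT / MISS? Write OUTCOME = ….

#0 0x40→b16/s0 MISS; vc=[]
#1 0x44→b17/s1 MISS; vc=[]
#2 0x53→b20/s0 MISS; vc=[16]
#3 0x64→b25/s1 MISS; vc=[16,17]
#4 0x43→b16/s0 VC-HIT; vc=[20,17]
#5 0x65→b25/s1 L1-HIT; vc=[20,17]
#6 0x65→b25/s1 L1-HIT; vc=[20,17]
#7 0x51→b20/s0 VC-HIT; vc=[16,17]
#8 0x36→b13/s1 MISS; vc=[16,17,25]
#9 0x64→b25/s1 VC-HIT; vc=[16,17,13]
#10 0x30→b12/s0 MISS; vc=[16,17,13,20]
#11 0x50→b20/s0 VC-HIT; vc=[16,17,13,12]
#12 0x41→b16/s0 VC-HIT; vc=[20,17,13,12]
#13 0x34→b13/s1 VC-HIT; vc=[20,17,25,12]
#14 0x43→b16/s0 L1-HIT; vc=[20,17,25,12]
#15 0x53→b20/s0 VC-HIT; vc=[16,17,25,12]

OUTCOME = MISS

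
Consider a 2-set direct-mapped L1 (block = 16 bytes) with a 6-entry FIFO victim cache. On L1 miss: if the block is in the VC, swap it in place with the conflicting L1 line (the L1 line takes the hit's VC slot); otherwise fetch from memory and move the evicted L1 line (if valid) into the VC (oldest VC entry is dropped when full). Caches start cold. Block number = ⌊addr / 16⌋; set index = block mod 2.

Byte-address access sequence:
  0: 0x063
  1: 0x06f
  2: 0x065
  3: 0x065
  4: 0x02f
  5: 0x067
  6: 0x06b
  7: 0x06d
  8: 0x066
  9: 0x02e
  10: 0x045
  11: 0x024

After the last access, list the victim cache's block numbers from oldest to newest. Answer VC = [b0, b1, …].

VC = [6, 4]

#0 0x63→b6/s0 MISS; vc=[]
#1 0x6f→b6/s0 L1-HIT; vc=[]
#2 0x65→b6/s0 L1-HIT; vc=[]
#3 0x65→b6/s0 L1-HIT; vc=[]
#4 0x2f→b2/s0 MISS; vc=[6]
#5 0x67→b6/s0 VC-HIT; vc=[2]
#6 0x6b→b6/s0 L1-HIT; vc=[2]
#7 0x6d→b6/s0 L1-HIT; vc=[2]
#8 0x66→b6/s0 L1-HIT; vc=[2]
#9 0x2e→b2/s0 VC-HIT; vc=[6]
#10 0x45→b4/s0 MISS; vc=[6,2]
#11 0x24→b2/s0 VC-HIT; vc=[6,4]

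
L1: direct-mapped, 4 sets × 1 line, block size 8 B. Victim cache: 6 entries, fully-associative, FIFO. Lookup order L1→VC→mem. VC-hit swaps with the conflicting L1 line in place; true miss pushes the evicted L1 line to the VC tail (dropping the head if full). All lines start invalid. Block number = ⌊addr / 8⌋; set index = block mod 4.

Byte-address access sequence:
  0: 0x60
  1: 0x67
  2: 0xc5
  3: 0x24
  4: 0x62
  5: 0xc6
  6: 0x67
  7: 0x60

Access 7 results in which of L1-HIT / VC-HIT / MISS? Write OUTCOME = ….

OUTCOME = L1-HIT

  [0] addr=0x60 blk=12 s=0: MISS | VC []
  [1] addr=0x67 blk=12 s=0: L1-HIT | VC []
  [2] addr=0xc5 blk=24 s=0: MISS | VC [12]
  [3] addr=0x24 blk=4 s=0: MISS | VC [12, 24]
  [4] addr=0x62 blk=12 s=0: VC-HIT | VC [4, 24]
  [5] addr=0xc6 blk=24 s=0: VC-HIT | VC [4, 12]
  [6] addr=0x67 blk=12 s=0: VC-HIT | VC [4, 24]
  [7] addr=0x60 blk=12 s=0: L1-HIT | VC [4, 24]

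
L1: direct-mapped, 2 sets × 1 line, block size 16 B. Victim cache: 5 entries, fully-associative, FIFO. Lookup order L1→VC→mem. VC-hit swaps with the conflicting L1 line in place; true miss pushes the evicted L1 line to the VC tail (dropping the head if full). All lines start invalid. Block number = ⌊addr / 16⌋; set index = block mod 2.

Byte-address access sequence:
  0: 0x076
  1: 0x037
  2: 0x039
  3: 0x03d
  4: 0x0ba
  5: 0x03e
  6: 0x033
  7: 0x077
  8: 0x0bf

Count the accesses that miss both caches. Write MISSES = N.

  [0] addr=0x76 blk=7 s=1: MISS | VC []
  [1] addr=0x37 blk=3 s=1: MISS | VC [7]
  [2] addr=0x39 blk=3 s=1: L1-HIT | VC [7]
  [3] addr=0x3d blk=3 s=1: L1-HIT | VC [7]
  [4] addr=0xba blk=11 s=1: MISS | VC [7, 3]
  [5] addr=0x3e blk=3 s=1: VC-HIT | VC [7, 11]
  [6] addr=0x33 blk=3 s=1: L1-HIT | VC [7, 11]
  [7] addr=0x77 blk=7 s=1: VC-HIT | VC [3, 11]
  [8] addr=0xbf blk=11 s=1: VC-HIT | VC [3, 7]

MISSES = 3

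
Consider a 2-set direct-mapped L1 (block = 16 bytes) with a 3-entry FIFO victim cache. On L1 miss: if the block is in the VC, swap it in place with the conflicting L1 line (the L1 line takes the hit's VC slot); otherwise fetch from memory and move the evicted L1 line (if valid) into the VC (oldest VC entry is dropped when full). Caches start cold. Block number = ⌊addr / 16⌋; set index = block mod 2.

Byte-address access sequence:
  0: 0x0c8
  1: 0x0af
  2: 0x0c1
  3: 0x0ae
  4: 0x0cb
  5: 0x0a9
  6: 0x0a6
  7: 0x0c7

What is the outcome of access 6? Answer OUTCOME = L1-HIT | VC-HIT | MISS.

0: 0xc8 (blk 12, set 0) → MISS  vc=[]
1: 0xaf (blk 10, set 0) → MISS  vc=[12]
2: 0xc1 (blk 12, set 0) → VC-HIT  vc=[10]
3: 0xae (blk 10, set 0) → VC-HIT  vc=[12]
4: 0xcb (blk 12, set 0) → VC-HIT  vc=[10]
5: 0xa9 (blk 10, set 0) → VC-HIT  vc=[12]
6: 0xa6 (blk 10, set 0) → L1-HIT  vc=[12]
7: 0xc7 (blk 12, set 0) → VC-HIT  vc=[10]

OUTCOME = L1-HIT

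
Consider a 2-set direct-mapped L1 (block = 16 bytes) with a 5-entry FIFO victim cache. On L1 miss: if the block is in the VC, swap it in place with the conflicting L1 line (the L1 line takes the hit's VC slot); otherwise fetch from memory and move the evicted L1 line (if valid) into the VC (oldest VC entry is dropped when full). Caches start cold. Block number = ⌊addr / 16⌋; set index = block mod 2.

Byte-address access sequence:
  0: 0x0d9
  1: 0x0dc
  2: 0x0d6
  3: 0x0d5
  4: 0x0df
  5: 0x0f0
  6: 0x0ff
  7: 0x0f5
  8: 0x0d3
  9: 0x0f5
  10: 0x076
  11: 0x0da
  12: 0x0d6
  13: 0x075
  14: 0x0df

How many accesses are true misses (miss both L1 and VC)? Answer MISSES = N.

MISSES = 3

#0 0xd9→b13/s1 MISS; vc=[]
#1 0xdc→b13/s1 L1-HIT; vc=[]
#2 0xd6→b13/s1 L1-HIT; vc=[]
#3 0xd5→b13/s1 L1-HIT; vc=[]
#4 0xdf→b13/s1 L1-HIT; vc=[]
#5 0xf0→b15/s1 MISS; vc=[13]
#6 0xff→b15/s1 L1-HIT; vc=[13]
#7 0xf5→b15/s1 L1-HIT; vc=[13]
#8 0xd3→b13/s1 VC-HIT; vc=[15]
#9 0xf5→b15/s1 VC-HIT; vc=[13]
#10 0x76→b7/s1 MISS; vc=[13,15]
#11 0xda→b13/s1 VC-HIT; vc=[7,15]
#12 0xd6→b13/s1 L1-HIT; vc=[7,15]
#13 0x75→b7/s1 VC-HIT; vc=[13,15]
#14 0xdf→b13/s1 VC-HIT; vc=[7,15]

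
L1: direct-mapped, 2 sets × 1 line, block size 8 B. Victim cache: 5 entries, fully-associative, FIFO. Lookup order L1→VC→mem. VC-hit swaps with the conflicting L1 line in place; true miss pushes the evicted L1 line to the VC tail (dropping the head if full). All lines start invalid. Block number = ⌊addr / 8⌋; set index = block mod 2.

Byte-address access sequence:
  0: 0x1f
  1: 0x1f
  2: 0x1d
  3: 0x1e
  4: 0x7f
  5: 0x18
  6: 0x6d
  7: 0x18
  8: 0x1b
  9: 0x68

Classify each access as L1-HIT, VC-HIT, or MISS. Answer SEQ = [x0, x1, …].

SEQ = [MISS, L1-HIT, L1-HIT, L1-HIT, MISS, VC-HIT, MISS, VC-HIT, L1-HIT, VC-HIT]

0: 0x1f (blk 3, set 1) → MISS  vc=[]
1: 0x1f (blk 3, set 1) → L1-HIT  vc=[]
2: 0x1d (blk 3, set 1) → L1-HIT  vc=[]
3: 0x1e (blk 3, set 1) → L1-HIT  vc=[]
4: 0x7f (blk 15, set 1) → MISS  vc=[3]
5: 0x18 (blk 3, set 1) → VC-HIT  vc=[15]
6: 0x6d (blk 13, set 1) → MISS  vc=[15, 3]
7: 0x18 (blk 3, set 1) → VC-HIT  vc=[15, 13]
8: 0x1b (blk 3, set 1) → L1-HIT  vc=[15, 13]
9: 0x68 (blk 13, set 1) → VC-HIT  vc=[15, 3]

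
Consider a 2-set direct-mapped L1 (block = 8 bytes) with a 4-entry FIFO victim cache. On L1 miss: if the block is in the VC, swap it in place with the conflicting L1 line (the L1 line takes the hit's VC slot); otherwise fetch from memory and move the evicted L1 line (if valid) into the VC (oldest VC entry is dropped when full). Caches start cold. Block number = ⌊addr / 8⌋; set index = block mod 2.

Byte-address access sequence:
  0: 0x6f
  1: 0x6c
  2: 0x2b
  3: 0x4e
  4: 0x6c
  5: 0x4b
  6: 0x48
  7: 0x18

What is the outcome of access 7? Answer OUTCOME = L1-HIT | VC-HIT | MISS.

#0 0x6f→b13/s1 MISS; vc=[]
#1 0x6c→b13/s1 L1-HIT; vc=[]
#2 0x2b→b5/s1 MISS; vc=[13]
#3 0x4e→b9/s1 MISS; vc=[13,5]
#4 0x6c→b13/s1 VC-HIT; vc=[9,5]
#5 0x4b→b9/s1 VC-HIT; vc=[13,5]
#6 0x48→b9/s1 L1-HIT; vc=[13,5]
#7 0x18→b3/s1 MISS; vc=[13,5,9]

OUTCOME = MISS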